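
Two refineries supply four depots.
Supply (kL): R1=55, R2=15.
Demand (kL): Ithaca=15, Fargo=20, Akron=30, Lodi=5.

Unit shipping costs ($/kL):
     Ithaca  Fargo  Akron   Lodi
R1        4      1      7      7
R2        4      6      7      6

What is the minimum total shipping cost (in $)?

320

Optimal allocation:
  R1 to Ithaca: 15 × $4 = $60
  R1 to Fargo: 20 × $1 = $20
  R1 to Akron: 20 × $7 = $140
  R2 to Akron: 10 × $7 = $70
  R2 to Lodi: 5 × $6 = $30
Total = 60 + 20 + 140 + 70 + 30 = $320.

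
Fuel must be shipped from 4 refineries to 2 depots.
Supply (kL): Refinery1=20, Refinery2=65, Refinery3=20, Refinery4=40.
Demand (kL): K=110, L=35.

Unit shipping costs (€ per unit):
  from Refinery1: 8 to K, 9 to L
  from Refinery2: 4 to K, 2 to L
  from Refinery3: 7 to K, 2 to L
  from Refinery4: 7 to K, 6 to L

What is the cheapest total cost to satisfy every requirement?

710

A cheapest plan:
  Refinery1->K: 20 × €8 = €160
  Refinery2->K: 50 × €4 = €200
  Refinery2->L: 15 × €2 = €30
  Refinery3->L: 20 × €2 = €40
  Refinery4->K: 40 × €7 = €280
Total = 160 + 200 + 30 + 40 + 280 = €710.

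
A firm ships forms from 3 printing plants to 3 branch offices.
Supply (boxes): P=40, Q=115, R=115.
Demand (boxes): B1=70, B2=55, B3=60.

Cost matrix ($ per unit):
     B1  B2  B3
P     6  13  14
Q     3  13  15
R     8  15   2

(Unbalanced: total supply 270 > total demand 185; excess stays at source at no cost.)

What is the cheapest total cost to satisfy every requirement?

Optimal allocation:
  P→B2: 40 × $13 = $520
  Q→B1: 70 × $3 = $210
  Q→B2: 15 × $13 = $195
  R→B3: 60 × $2 = $120
Total = 520 + 210 + 195 + 120 = $1045.
(Supply check: P ships 40; Q ships 85; R ships 60.)

1045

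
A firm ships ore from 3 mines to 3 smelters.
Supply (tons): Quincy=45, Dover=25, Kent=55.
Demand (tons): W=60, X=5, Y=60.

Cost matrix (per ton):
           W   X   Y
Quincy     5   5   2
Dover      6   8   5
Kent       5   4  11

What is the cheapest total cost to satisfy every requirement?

An optimal shipping plan:
  Quincy→Y: 45 tons
  Dover→W: 10 tons
  Dover→Y: 15 tons
  Kent→W: 50 tons
  Kent→X: 5 tons
Total cost = 495.
(Supply check: Quincy ships 45; Dover ships 25; Kent ships 55.)

495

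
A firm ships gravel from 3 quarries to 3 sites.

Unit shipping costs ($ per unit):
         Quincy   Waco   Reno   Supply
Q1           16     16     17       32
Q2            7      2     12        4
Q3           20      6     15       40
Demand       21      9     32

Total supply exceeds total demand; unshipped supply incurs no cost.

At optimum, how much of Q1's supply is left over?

An optimal plan:
  Q1 to Quincy: 17 × $16 = $272
  Q1 to Reno: 1 × $17 = $17
  Q2 to Quincy: 4 × $7 = $28
  Q3 to Waco: 9 × $6 = $54
  Q3 to Reno: 31 × $15 = $465
Total cost = $836.
Q1 ships 18 of its 32, leaving 14.

14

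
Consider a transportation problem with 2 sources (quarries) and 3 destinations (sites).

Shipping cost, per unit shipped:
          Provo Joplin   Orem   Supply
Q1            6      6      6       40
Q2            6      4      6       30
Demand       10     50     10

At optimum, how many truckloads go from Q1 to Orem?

10

The minimum-cost plan:
  Q1->Provo: 10 × 6 = 60
  Q1->Joplin: 20 × 6 = 120
  Q1->Orem: 10 × 6 = 60
  Q2->Joplin: 30 × 4 = 120
Total cost = 360.
So Q1→Orem carries 10 truckloads.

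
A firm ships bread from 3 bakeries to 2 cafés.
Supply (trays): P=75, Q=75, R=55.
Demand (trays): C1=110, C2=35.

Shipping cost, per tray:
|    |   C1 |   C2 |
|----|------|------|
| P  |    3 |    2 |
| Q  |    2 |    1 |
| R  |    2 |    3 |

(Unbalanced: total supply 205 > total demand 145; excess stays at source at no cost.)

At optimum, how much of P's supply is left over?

An optimal plan:
  P→C2: 15 × 2 = 30
  Q→C1: 55 × 2 = 110
  Q→C2: 20 × 1 = 20
  R→C1: 55 × 2 = 110
Total cost = 270.
P ships 15 of its 75, leaving 60.

60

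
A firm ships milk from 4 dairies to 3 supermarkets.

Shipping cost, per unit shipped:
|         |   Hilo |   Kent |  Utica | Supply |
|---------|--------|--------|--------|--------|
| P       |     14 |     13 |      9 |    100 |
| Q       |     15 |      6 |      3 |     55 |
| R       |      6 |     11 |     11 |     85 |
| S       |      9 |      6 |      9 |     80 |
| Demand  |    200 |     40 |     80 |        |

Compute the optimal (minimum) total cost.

2550

A cheapest plan:
  P→Hilo: 75 × 14 = 1050
  P→Utica: 25 × 9 = 225
  Q→Utica: 55 × 3 = 165
  R→Hilo: 85 × 6 = 510
  S→Hilo: 40 × 9 = 360
  S→Kent: 40 × 6 = 240
Total = 1050 + 225 + 165 + 510 + 360 + 240 = 2550.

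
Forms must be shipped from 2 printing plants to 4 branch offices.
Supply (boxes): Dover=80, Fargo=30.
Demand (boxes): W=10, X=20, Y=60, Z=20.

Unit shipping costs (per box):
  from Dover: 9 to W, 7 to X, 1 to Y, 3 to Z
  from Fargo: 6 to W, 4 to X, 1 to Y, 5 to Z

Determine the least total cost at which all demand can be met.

260

One minimum-cost allocation:
  Dover->Y: 60 × 1 = 60
  Dover->Z: 20 × 3 = 60
  Fargo->W: 10 × 6 = 60
  Fargo->X: 20 × 4 = 80
Total = 60 + 60 + 60 + 80 = 260.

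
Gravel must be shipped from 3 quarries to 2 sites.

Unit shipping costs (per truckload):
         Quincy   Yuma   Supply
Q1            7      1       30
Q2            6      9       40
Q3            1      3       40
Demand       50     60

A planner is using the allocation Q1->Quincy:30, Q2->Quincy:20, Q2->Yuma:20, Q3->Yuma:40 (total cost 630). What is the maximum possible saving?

260

Current plan cost = 30·7 + 20·6 + 20·9 + 40·3 = 630.
Optimal plan:
  Q1->Yuma: 30 × 1 = 30
  Q2->Quincy: 40 × 6 = 240
  Q3->Quincy: 10 × 1 = 10
  Q3->Yuma: 30 × 3 = 90
Optimal cost = 370.
Saving = 630 − 370 = 260.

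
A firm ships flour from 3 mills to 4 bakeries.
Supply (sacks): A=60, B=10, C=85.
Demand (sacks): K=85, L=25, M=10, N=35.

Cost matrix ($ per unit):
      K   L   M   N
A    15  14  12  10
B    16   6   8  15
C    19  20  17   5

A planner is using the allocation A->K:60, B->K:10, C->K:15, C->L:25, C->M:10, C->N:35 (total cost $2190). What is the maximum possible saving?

150

Current plan cost = 60·15 + 10·16 + 15·19 + 25·20 + 10·17 + 35·5 = $2190.
Optimal plan:
  A to K: 35 × $15 = $525
  A to L: 15 × $14 = $210
  A to M: 10 × $12 = $120
  B to L: 10 × $6 = $60
  C to K: 50 × $19 = $950
  C to N: 35 × $5 = $175
Optimal cost = $2040.
Saving = 2190 − 2040 = $150.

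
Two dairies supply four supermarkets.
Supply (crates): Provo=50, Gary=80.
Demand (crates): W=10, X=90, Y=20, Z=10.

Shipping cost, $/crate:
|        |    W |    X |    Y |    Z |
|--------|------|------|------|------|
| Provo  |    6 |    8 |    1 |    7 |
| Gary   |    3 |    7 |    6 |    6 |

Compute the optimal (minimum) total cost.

Optimal allocation:
  Provo→X: 20 × $8 = $160
  Provo→Y: 20 × $1 = $20
  Provo→Z: 10 × $7 = $70
  Gary→W: 10 × $3 = $30
  Gary→X: 70 × $7 = $490
Total = 160 + 20 + 70 + 30 + 490 = $770.
(Supply check: Provo ships 50; Gary ships 80.)

770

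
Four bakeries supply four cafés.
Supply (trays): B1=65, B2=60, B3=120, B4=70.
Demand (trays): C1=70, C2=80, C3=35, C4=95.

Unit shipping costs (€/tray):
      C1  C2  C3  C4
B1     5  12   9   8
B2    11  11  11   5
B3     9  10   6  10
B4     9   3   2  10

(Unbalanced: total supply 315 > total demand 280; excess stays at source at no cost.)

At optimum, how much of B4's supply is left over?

0

An optimal plan:
  B1 to C1: 65 × €5 = €325
  B2 to C4: 60 × €5 = €300
  B3 to C1: 5 × €9 = €45
  B3 to C2: 10 × €10 = €100
  B3 to C3: 35 × €6 = €210
  B3 to C4: 35 × €10 = €350
  B4 to C2: 70 × €3 = €210
Total cost = €1540.
B4 ships 70 of its 70, leaving 0.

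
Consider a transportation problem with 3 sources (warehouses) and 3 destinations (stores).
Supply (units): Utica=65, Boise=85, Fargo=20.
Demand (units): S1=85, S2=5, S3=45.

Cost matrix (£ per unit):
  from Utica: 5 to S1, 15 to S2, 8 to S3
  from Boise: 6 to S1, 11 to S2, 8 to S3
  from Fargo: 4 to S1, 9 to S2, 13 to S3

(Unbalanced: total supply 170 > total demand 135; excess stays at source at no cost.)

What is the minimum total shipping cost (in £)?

820

Optimal allocation:
  Utica to S1: 65 units
  Boise to S2: 5 units
  Boise to S3: 45 units
  Fargo to S1: 20 units
Total cost = £820.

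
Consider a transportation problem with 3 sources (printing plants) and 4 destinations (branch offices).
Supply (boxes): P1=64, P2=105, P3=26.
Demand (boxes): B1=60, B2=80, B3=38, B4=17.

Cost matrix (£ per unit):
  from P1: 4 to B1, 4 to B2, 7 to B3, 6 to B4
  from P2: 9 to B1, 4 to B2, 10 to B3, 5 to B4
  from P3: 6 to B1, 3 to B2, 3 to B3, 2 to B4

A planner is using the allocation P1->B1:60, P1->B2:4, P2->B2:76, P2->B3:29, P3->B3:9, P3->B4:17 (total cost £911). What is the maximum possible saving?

80

Current plan cost = 60·4 + 4·4 + 76·4 + 29·10 + 9·3 + 17·2 = £911.
Optimal plan:
  P1–B1: 60 × £4 = £240
  P1–B3: 4 × £7 = £28
  P2–B2: 80 × £4 = £320
  P2–B3: 8 × £10 = £80
  P2–B4: 17 × £5 = £85
  P3–B3: 26 × £3 = £78
Optimal cost = £831.
Saving = 911 − 831 = £80.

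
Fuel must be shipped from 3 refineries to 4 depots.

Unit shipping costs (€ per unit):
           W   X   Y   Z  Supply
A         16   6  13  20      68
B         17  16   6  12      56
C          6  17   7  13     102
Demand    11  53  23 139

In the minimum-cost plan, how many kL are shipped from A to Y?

The minimum-cost plan:
  A–X: 53 × €6 = €318
  A–Y: 15 × €13 = €195
  B–Z: 56 × €12 = €672
  C–W: 11 × €6 = €66
  C–Y: 8 × €7 = €56
  C–Z: 83 × €13 = €1079
Total cost = €2386.
So A→Y carries 15 kL.

15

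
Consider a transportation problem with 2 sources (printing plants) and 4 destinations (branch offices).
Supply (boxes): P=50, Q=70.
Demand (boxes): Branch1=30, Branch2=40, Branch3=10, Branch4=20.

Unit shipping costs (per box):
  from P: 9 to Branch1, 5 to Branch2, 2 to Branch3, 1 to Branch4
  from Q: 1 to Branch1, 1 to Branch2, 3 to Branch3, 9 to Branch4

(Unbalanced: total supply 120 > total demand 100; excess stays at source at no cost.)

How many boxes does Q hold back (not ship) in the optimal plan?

An optimal plan:
  P->Branch3: 10 boxes
  P->Branch4: 20 boxes
  Q->Branch1: 30 boxes
  Q->Branch2: 40 boxes
Total cost = 110.
Q ships 70 of its 70, leaving 0.

0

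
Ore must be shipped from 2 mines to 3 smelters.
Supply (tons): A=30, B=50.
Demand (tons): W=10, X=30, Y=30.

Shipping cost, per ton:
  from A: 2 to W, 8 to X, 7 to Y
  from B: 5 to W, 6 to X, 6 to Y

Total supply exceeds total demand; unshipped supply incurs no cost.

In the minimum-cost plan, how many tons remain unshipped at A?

10

An optimal plan:
  A–W: 10 × 2 = 20
  A–Y: 10 × 7 = 70
  B–X: 30 × 6 = 180
  B–Y: 20 × 6 = 120
Total cost = 390.
A ships 20 of its 30, leaving 10.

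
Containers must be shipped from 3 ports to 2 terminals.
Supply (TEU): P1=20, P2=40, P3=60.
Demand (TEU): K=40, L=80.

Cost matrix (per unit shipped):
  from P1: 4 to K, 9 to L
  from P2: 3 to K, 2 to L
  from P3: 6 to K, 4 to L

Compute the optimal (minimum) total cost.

Optimal allocation:
  P1→K: 20 TEU
  P2→K: 20 TEU
  P2→L: 20 TEU
  P3→L: 60 TEU
Total cost = 420.
(Supply check: P1 ships 20; P2 ships 40; P3 ships 60.)

420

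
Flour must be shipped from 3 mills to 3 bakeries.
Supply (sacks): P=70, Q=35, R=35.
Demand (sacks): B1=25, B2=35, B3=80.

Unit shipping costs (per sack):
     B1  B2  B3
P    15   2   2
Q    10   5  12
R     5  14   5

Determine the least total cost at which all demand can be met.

490

An optimal shipping plan:
  P->B3: 70 × 2 = 140
  Q->B2: 35 × 5 = 175
  R->B1: 25 × 5 = 125
  R->B3: 10 × 5 = 50
Total = 140 + 175 + 125 + 50 = 490.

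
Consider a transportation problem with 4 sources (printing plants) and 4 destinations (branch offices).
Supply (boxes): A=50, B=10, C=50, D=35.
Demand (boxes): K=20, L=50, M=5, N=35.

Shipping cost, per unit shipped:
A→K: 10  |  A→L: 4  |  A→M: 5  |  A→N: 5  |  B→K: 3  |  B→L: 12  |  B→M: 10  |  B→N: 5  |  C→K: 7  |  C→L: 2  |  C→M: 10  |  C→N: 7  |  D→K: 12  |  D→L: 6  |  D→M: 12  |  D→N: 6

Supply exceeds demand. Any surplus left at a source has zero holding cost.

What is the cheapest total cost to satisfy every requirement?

Optimal allocation:
  A to L: 10 × 4 = 40
  A to M: 5 × 5 = 25
  A to N: 35 × 5 = 175
  B to K: 10 × 3 = 30
  C to K: 10 × 7 = 70
  C to L: 40 × 2 = 80
Total = 40 + 25 + 175 + 30 + 70 + 80 = 420.
(Supply check: A ships 50; B ships 10; C ships 50; D ships 0.)

420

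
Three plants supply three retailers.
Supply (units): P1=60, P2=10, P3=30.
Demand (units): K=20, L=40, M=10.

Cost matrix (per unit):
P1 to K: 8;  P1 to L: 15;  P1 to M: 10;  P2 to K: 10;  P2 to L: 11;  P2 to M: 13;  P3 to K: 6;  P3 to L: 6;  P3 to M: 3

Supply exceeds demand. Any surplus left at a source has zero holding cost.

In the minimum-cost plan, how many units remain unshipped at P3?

0

An optimal plan:
  P1–K: 20 × 8 = 160
  P1–M: 10 × 10 = 100
  P2–L: 10 × 11 = 110
  P3–L: 30 × 6 = 180
Total cost = 550.
P3 ships 30 of its 30, leaving 0.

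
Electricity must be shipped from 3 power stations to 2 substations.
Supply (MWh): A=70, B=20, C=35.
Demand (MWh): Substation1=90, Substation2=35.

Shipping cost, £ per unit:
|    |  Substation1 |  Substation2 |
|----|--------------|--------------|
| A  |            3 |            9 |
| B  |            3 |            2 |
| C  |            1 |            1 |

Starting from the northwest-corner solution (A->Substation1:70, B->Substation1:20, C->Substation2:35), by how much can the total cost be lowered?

20

Current plan cost = 70·3 + 20·3 + 35·1 = £305.
Optimal plan:
  A to Substation1: 70 × £3 = £210
  B to Substation2: 20 × £2 = £40
  C to Substation1: 20 × £1 = £20
  C to Substation2: 15 × £1 = £15
Optimal cost = £285.
Saving = 305 − 285 = £20.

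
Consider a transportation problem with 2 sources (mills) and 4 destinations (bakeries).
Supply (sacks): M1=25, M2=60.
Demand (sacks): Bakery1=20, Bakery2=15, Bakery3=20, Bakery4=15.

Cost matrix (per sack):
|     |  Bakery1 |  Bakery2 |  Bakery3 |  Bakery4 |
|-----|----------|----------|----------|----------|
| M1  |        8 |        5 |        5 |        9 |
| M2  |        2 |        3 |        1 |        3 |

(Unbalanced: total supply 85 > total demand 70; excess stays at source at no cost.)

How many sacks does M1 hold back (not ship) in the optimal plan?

An optimal plan:
  M1->Bakery2: 10 × 5 = 50
  M2->Bakery1: 20 × 2 = 40
  M2->Bakery2: 5 × 3 = 15
  M2->Bakery3: 20 × 1 = 20
  M2->Bakery4: 15 × 3 = 45
Total cost = 170.
M1 ships 10 of its 25, leaving 15.

15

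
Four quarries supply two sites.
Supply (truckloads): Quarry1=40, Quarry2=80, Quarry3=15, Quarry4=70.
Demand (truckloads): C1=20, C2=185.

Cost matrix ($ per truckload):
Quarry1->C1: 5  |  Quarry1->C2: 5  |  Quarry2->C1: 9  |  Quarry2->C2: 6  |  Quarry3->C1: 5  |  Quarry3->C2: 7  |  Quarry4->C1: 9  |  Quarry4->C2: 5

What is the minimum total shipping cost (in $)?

1105

One minimum-cost allocation:
  Quarry1–C1: 5 truckloads
  Quarry1–C2: 35 truckloads
  Quarry2–C2: 80 truckloads
  Quarry3–C1: 15 truckloads
  Quarry4–C2: 70 truckloads
Total cost = $1105.
(Supply check: Quarry1 ships 40; Quarry2 ships 80; Quarry3 ships 15; Quarry4 ships 70.)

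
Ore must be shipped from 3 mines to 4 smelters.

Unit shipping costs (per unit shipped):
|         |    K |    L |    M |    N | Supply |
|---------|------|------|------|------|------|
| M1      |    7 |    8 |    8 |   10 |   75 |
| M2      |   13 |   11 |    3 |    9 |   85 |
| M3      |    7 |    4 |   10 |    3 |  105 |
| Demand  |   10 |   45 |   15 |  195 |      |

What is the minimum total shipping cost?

A cheapest plan:
  M1->K: 10 × 7 = 70
  M1->L: 45 × 8 = 360
  M1->N: 20 × 10 = 200
  M2->M: 15 × 3 = 45
  M2->N: 70 × 9 = 630
  M3->N: 105 × 3 = 315
Total = 70 + 360 + 200 + 45 + 630 + 315 = 1620.
(Supply check: M1 ships 75; M2 ships 85; M3 ships 105.)

1620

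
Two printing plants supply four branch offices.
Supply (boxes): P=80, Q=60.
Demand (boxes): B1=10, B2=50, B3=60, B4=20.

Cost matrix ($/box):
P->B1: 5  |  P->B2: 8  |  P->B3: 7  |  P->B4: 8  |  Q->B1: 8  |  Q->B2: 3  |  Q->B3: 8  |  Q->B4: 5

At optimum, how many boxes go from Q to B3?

0

The minimum-cost plan:
  P to B1: 10 × $5 = $50
  P to B3: 60 × $7 = $420
  P to B4: 10 × $8 = $80
  Q to B2: 50 × $3 = $150
  Q to B4: 10 × $5 = $50
Total cost = $750.
The route Q→B3 is not used.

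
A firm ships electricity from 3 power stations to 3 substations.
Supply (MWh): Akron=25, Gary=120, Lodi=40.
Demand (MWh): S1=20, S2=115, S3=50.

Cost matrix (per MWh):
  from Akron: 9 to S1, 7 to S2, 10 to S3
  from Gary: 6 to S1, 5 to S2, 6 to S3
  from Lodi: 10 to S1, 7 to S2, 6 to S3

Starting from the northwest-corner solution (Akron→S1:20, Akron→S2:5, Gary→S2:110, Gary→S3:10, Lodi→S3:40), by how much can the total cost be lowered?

Current plan cost = 20·9 + 5·7 + 110·5 + 10·6 + 40·6 = 1065.
Optimal plan:
  Akron->S2: 25 × 7 = 175
  Gary->S1: 20 × 6 = 120
  Gary->S2: 90 × 5 = 450
  Gary->S3: 10 × 6 = 60
  Lodi->S3: 40 × 6 = 240
Optimal cost = 1045.
Saving = 1065 − 1045 = 20.

20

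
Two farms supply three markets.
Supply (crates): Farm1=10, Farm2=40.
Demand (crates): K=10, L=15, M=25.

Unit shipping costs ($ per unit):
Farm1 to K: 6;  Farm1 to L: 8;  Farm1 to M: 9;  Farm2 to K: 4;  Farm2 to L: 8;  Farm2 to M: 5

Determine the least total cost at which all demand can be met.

An optimal shipping plan:
  Farm1 to L: 10 crates
  Farm2 to K: 10 crates
  Farm2 to L: 5 crates
  Farm2 to M: 25 crates
Total cost = $285.

285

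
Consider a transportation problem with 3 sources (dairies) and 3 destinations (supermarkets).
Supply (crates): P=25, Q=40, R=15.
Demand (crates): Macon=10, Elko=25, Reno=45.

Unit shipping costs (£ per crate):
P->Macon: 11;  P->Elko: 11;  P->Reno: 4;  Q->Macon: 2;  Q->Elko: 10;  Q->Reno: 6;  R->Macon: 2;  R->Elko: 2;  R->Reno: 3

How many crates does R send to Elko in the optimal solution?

Solving gives:
  P to Reno: 25 × £4 = £100
  Q to Macon: 10 × £2 = £20
  Q to Elko: 10 × £10 = £100
  Q to Reno: 20 × £6 = £120
  R to Elko: 15 × £2 = £30
Total cost = £370.
So R→Elko carries 15 crates.

15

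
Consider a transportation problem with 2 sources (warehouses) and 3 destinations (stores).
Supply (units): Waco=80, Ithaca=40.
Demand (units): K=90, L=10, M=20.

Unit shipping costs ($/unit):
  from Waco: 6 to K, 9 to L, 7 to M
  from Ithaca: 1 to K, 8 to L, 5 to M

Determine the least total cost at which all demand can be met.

One minimum-cost allocation:
  Waco→K: 50 units
  Waco→L: 10 units
  Waco→M: 20 units
  Ithaca→K: 40 units
Total cost = $570.

570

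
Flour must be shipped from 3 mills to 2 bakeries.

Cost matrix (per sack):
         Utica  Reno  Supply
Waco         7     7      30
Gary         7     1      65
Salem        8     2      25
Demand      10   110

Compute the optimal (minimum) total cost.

One minimum-cost allocation:
  Waco->Utica: 10 × 7 = 70
  Waco->Reno: 20 × 7 = 140
  Gary->Reno: 65 × 1 = 65
  Salem->Reno: 25 × 2 = 50
Total = 70 + 140 + 65 + 50 = 325.
(Supply check: Waco ships 30; Gary ships 65; Salem ships 25.)

325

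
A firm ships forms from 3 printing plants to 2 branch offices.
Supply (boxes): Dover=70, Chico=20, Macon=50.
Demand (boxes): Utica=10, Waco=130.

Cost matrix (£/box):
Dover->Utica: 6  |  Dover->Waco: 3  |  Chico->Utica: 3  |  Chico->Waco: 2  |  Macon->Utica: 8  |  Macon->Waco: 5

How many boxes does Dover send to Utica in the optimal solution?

0

Optimal shipments:
  Dover–Waco: 70 boxes
  Chico–Utica: 10 boxes
  Chico–Waco: 10 boxes
  Macon–Waco: 50 boxes
Total cost = £510.
The route Dover→Utica is not used.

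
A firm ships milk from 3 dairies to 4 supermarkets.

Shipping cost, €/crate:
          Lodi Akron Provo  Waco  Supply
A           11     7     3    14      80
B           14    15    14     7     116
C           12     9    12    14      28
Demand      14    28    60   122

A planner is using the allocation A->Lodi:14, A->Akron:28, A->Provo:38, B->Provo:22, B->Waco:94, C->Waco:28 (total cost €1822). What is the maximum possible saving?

366

Current plan cost = 14·11 + 28·7 + 38·3 + 22·14 + 94·7 + 28·14 = €1822.
Optimal plan:
  A to Akron: 20 × €7 = €140
  A to Provo: 60 × €3 = €180
  B to Waco: 116 × €7 = €812
  C to Lodi: 14 × €12 = €168
  C to Akron: 8 × €9 = €72
  C to Waco: 6 × €14 = €84
Optimal cost = €1456.
Saving = 1822 − 1456 = €366.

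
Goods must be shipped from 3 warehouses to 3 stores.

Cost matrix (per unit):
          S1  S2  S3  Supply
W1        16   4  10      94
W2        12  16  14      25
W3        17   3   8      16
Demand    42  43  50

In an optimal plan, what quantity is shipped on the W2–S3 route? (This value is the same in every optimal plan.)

0

The minimum-cost plan:
  W1->S1: 17 units
  W1->S2: 43 units
  W1->S3: 34 units
  W2->S1: 25 units
  W3->S3: 16 units
Total cost = 1212.
The route W2→S3 is not used.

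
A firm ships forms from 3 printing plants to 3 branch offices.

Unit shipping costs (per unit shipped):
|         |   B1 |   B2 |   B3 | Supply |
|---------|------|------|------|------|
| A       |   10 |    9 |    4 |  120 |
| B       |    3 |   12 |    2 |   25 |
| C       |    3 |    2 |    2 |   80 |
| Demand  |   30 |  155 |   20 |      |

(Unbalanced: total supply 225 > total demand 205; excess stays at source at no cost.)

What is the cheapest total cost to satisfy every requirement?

An optimal shipping plan:
  A->B2: 80 × 9 = 720
  A->B3: 20 × 4 = 80
  B->B1: 25 × 3 = 75
  C->B1: 5 × 3 = 15
  C->B2: 75 × 2 = 150
Total = 720 + 80 + 75 + 15 + 150 = 1040.
(Supply check: A ships 100; B ships 25; C ships 80.)

1040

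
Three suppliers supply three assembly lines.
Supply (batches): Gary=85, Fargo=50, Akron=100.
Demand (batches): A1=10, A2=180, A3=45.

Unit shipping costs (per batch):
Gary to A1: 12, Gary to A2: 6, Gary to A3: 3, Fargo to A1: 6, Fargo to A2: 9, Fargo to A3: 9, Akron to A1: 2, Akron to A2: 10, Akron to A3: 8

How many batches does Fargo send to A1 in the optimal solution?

0

Optimal shipments:
  Gary to A2: 40 × 6 = 240
  Gary to A3: 45 × 3 = 135
  Fargo to A2: 50 × 9 = 450
  Akron to A1: 10 × 2 = 20
  Akron to A2: 90 × 10 = 900
Total cost = 1745.
The route Fargo→A1 is not used.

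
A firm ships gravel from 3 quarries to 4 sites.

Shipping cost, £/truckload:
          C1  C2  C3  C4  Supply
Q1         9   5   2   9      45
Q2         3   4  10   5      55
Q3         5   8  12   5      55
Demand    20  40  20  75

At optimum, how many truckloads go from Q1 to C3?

Optimal shipments:
  Q1→C2: 25 truckloads
  Q1→C3: 20 truckloads
  Q2→C1: 20 truckloads
  Q2→C2: 15 truckloads
  Q2→C4: 20 truckloads
  Q3→C4: 55 truckloads
Total cost = £660.
So Q1→C3 carries 20 truckloads.

20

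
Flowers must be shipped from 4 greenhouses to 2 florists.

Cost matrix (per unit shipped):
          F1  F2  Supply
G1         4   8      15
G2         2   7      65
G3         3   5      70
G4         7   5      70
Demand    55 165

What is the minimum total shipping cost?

A cheapest plan:
  G1 to F2: 15 × 8 = 120
  G2 to F1: 55 × 2 = 110
  G2 to F2: 10 × 7 = 70
  G3 to F2: 70 × 5 = 350
  G4 to F2: 70 × 5 = 350
Total = 120 + 110 + 70 + 350 + 350 = 1000.

1000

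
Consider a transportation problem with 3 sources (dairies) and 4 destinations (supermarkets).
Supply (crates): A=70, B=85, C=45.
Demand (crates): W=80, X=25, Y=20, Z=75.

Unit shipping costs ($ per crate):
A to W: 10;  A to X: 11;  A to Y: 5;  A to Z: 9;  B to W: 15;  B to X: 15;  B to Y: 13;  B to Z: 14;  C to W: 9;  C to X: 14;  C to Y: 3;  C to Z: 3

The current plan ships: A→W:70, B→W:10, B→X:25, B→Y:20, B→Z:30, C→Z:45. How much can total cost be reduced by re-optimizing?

60

Current plan cost = 70·10 + 10·15 + 25·15 + 20·13 + 30·14 + 45·3 = $2040.
Optimal plan:
  A–W: 20 × $10 = $200
  A–Y: 20 × $5 = $100
  A–Z: 30 × $9 = $270
  B–W: 60 × $15 = $900
  B–X: 25 × $15 = $375
  C–Z: 45 × $3 = $135
Optimal cost = $1980.
Saving = 2040 − 1980 = $60.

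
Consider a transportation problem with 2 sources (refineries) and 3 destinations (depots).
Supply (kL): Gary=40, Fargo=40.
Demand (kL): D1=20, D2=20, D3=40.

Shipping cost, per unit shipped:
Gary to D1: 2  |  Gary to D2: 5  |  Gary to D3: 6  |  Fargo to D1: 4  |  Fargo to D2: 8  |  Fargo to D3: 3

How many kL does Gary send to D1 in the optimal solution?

The minimum-cost plan:
  Gary→D1: 20 × 2 = 40
  Gary→D2: 20 × 5 = 100
  Fargo→D3: 40 × 3 = 120
Total cost = 260.
So Gary→D1 carries 20 kL.

20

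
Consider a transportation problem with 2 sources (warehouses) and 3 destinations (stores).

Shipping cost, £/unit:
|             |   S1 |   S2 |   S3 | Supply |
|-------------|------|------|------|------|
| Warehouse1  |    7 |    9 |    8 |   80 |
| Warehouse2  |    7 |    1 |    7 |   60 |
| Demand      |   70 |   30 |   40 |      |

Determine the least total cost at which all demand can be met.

One minimum-cost allocation:
  Warehouse1–S1: 70 × £7 = £490
  Warehouse1–S3: 10 × £8 = £80
  Warehouse2–S2: 30 × £1 = £30
  Warehouse2–S3: 30 × £7 = £210
Total = 490 + 80 + 30 + 210 = £810.

810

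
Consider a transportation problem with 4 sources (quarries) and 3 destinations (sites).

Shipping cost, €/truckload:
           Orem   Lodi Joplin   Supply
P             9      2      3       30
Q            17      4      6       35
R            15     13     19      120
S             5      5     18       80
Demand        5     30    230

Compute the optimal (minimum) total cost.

A cheapest plan:
  P–Joplin: 30 × €3 = €90
  Q–Joplin: 35 × €6 = €210
  R–Joplin: 120 × €19 = €2280
  S–Orem: 5 × €5 = €25
  S–Lodi: 30 × €5 = €150
  S–Joplin: 45 × €18 = €810
Total = 90 + 210 + 2280 + 25 + 150 + 810 = €3565.
(Supply check: P ships 30; Q ships 35; R ships 120; S ships 80.)

3565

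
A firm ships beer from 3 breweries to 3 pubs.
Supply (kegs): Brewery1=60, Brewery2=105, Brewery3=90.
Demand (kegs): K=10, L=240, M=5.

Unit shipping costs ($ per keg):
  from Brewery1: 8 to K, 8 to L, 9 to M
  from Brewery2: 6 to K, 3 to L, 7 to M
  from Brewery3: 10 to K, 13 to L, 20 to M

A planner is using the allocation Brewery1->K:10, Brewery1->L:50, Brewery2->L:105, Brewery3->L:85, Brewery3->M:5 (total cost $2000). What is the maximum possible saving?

60

Current plan cost = 10·8 + 50·8 + 105·3 + 85·13 + 5·20 = $2000.
Optimal plan:
  Brewery1→L: 55 kegs
  Brewery1→M: 5 kegs
  Brewery2→L: 105 kegs
  Brewery3→K: 10 kegs
  Brewery3→L: 80 kegs
Optimal cost = $1940.
Saving = 2000 − 1940 = $60.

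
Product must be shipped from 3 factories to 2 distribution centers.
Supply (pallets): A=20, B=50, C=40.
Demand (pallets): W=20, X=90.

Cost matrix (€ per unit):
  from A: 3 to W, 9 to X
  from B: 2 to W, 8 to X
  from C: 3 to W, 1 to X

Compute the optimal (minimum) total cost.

500

One minimum-cost allocation:
  A->X: 20 × €9 = €180
  B->W: 20 × €2 = €40
  B->X: 30 × €8 = €240
  C->X: 40 × €1 = €40
Total = 180 + 40 + 240 + 40 = €500.
(Supply check: A ships 20; B ships 50; C ships 40.)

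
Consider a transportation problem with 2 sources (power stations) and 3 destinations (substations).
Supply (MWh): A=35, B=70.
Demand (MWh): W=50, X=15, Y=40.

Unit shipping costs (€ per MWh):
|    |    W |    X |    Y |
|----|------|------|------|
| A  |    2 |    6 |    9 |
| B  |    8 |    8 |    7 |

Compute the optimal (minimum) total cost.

590

One minimum-cost allocation:
  A–W: 35 × €2 = €70
  B–W: 15 × €8 = €120
  B–X: 15 × €8 = €120
  B–Y: 40 × €7 = €280
Total = 70 + 120 + 120 + 280 = €590.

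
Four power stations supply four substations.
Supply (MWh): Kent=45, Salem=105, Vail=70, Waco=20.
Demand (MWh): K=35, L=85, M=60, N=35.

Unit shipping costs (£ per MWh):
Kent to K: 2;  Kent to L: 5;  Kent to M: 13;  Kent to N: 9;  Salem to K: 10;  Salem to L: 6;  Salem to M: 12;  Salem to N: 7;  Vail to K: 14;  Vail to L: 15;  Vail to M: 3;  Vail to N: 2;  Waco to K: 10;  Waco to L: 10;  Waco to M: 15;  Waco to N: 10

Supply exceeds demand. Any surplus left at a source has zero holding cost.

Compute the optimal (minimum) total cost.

One minimum-cost allocation:
  Kent to K: 35 × £2 = £70
  Kent to L: 10 × £5 = £50
  Salem to L: 75 × £6 = £450
  Salem to N: 25 × £7 = £175
  Vail to M: 60 × £3 = £180
  Vail to N: 10 × £2 = £20
Total = 70 + 50 + 450 + 175 + 180 + 20 = £945.

945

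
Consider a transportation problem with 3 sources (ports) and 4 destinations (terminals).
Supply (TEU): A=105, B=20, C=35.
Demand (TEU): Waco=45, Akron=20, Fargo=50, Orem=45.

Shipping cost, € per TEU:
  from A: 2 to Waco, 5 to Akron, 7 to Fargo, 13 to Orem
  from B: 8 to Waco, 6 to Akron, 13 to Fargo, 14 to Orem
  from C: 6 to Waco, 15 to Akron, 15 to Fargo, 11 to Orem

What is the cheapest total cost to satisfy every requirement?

1075

An optimal shipping plan:
  A–Waco: 45 × €2 = €90
  A–Akron: 10 × €5 = €50
  A–Fargo: 50 × €7 = €350
  B–Akron: 10 × €6 = €60
  B–Orem: 10 × €14 = €140
  C–Orem: 35 × €11 = €385
Total = 90 + 50 + 350 + 60 + 140 + 385 = €1075.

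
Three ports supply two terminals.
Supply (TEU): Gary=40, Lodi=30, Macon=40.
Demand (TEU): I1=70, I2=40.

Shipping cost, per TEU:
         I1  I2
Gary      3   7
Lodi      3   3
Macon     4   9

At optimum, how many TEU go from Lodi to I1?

Solving gives:
  Gary->I1: 30 × 3 = 90
  Gary->I2: 10 × 7 = 70
  Lodi->I2: 30 × 3 = 90
  Macon->I1: 40 × 4 = 160
Total cost = 410.
The route Lodi→I1 is not used.

0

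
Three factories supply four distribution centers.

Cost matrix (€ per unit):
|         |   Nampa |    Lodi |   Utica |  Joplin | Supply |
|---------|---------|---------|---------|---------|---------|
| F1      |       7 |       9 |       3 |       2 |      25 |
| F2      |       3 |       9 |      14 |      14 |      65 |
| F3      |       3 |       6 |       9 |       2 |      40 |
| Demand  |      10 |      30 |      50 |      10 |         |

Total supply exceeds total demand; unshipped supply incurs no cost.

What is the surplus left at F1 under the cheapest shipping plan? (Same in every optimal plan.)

Minimum-cost shipments:
  F1–Utica: 25 × €3 = €75
  F2–Nampa: 10 × €3 = €30
  F2–Lodi: 25 × €9 = €225
  F3–Lodi: 5 × €6 = €30
  F3–Utica: 25 × €9 = €225
  F3–Joplin: 10 × €2 = €20
Total cost = €605.
F1 ships 25 of its 25, leaving 0.

0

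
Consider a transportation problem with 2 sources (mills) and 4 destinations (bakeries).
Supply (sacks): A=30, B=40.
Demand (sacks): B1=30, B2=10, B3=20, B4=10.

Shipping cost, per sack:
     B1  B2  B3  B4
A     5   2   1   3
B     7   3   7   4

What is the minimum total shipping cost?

280

An optimal shipping plan:
  A to B1: 10 × 5 = 50
  A to B3: 20 × 1 = 20
  B to B1: 20 × 7 = 140
  B to B2: 10 × 3 = 30
  B to B4: 10 × 4 = 40
Total = 50 + 20 + 140 + 30 + 40 = 280.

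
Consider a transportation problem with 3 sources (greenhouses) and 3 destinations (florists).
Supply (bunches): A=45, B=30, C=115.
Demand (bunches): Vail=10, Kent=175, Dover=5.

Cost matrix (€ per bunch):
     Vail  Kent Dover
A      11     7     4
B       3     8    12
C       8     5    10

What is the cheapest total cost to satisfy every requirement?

A cheapest plan:
  A to Kent: 40 × €7 = €280
  A to Dover: 5 × €4 = €20
  B to Vail: 10 × €3 = €30
  B to Kent: 20 × €8 = €160
  C to Kent: 115 × €5 = €575
Total = 280 + 20 + 30 + 160 + 575 = €1065.

1065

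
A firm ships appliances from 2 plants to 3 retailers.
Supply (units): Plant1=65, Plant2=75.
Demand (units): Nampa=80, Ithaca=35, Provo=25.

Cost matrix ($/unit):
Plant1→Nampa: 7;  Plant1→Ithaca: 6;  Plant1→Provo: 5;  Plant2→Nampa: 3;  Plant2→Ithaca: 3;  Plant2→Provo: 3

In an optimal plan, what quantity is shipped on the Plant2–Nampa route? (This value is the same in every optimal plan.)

75

Optimal shipments:
  Plant1→Nampa: 5 units
  Plant1→Ithaca: 35 units
  Plant1→Provo: 25 units
  Plant2→Nampa: 75 units
Total cost = $595.
So Plant2→Nampa carries 75 units.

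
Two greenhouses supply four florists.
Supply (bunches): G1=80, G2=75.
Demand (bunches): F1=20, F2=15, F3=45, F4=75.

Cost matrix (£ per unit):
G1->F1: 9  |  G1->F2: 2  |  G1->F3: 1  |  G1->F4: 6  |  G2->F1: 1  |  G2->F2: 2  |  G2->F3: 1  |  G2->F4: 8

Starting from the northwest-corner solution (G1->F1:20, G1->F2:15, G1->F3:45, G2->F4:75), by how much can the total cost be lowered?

310

Current plan cost = 20·9 + 15·2 + 45·1 + 75·8 = £855.
Optimal plan:
  G1->F2: 5 bunches
  G1->F4: 75 bunches
  G2->F1: 20 bunches
  G2->F2: 10 bunches
  G2->F3: 45 bunches
Optimal cost = £545.
Saving = 855 − 545 = £310.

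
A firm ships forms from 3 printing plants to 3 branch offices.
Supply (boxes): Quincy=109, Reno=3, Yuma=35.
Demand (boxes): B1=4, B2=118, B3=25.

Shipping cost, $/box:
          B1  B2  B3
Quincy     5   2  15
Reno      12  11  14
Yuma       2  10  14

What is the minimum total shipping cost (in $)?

666

Optimal allocation:
  Quincy->B2: 109 × $2 = $218
  Reno->B3: 3 × $14 = $42
  Yuma->B1: 4 × $2 = $8
  Yuma->B2: 9 × $10 = $90
  Yuma->B3: 22 × $14 = $308
Total = 218 + 42 + 8 + 90 + 308 = $666.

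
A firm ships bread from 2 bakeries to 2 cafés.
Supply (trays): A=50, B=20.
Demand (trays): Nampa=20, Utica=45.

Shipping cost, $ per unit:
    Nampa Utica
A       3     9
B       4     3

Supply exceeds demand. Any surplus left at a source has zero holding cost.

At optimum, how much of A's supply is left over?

5

Minimum-cost shipments:
  A->Nampa: 20 trays
  A->Utica: 25 trays
  B->Utica: 20 trays
Total cost = $345.
A ships 45 of its 50, leaving 5.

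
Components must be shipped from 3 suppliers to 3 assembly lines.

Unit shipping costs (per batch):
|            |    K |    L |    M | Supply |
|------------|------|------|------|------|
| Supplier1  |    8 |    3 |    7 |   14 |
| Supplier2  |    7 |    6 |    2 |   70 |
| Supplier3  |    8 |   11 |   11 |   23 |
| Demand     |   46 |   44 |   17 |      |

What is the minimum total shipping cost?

An optimal shipping plan:
  Supplier1 to L: 14 batches
  Supplier2 to K: 23 batches
  Supplier2 to L: 30 batches
  Supplier2 to M: 17 batches
  Supplier3 to K: 23 batches
Total cost = 601.
(Supply check: Supplier1 ships 14; Supplier2 ships 70; Supplier3 ships 23.)

601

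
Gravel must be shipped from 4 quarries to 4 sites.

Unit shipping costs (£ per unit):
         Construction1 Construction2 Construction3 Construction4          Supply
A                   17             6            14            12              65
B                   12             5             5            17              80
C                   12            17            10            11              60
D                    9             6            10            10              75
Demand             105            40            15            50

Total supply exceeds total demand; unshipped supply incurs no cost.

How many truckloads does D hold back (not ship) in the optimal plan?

0

An optimal plan:
  B->Construction1: 25 × £12 = £300
  B->Construction2: 40 × £5 = £200
  B->Construction3: 15 × £5 = £75
  C->Construction1: 5 × £12 = £60
  C->Construction4: 50 × £11 = £550
  D->Construction1: 75 × £9 = £675
Total cost = £1860.
D ships 75 of its 75, leaving 0.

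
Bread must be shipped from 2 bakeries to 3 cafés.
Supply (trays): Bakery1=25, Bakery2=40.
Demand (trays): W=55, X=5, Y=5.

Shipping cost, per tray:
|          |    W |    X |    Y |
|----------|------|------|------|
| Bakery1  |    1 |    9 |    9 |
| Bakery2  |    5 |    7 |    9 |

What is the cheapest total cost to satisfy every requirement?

A cheapest plan:
  Bakery1 to W: 25 × 1 = 25
  Bakery2 to W: 30 × 5 = 150
  Bakery2 to X: 5 × 7 = 35
  Bakery2 to Y: 5 × 9 = 45
Total = 25 + 150 + 35 + 45 = 255.
(Supply check: Bakery1 ships 25; Bakery2 ships 40.)

255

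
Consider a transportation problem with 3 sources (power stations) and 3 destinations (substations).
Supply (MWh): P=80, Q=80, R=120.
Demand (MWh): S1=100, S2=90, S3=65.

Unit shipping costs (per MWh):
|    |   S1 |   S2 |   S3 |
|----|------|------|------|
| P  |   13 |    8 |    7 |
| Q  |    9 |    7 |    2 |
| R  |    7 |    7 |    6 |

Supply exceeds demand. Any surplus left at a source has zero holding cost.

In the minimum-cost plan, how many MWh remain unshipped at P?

Minimum-cost shipments:
  P to S2: 55 × 8 = 440
  Q to S2: 15 × 7 = 105
  Q to S3: 65 × 2 = 130
  R to S1: 100 × 7 = 700
  R to S2: 20 × 7 = 140
Total cost = 1515.
P ships 55 of its 80, leaving 25.

25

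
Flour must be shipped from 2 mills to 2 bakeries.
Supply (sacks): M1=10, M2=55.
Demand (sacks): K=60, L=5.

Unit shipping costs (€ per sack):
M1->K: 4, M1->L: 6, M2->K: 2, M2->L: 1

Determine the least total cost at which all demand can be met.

145

A cheapest plan:
  M1–K: 10 × €4 = €40
  M2–K: 50 × €2 = €100
  M2–L: 5 × €1 = €5
Total = 40 + 100 + 5 = €145.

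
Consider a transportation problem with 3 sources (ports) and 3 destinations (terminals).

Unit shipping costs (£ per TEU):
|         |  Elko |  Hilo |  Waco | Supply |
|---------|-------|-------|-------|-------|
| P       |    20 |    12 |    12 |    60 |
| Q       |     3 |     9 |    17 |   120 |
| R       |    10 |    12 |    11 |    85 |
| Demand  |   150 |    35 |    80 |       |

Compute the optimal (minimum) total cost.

Optimal allocation:
  P→Hilo: 35 × £12 = £420
  P→Waco: 25 × £12 = £300
  Q→Elko: 120 × £3 = £360
  R→Elko: 30 × £10 = £300
  R→Waco: 55 × £11 = £605
Total = 420 + 300 + 360 + 300 + 605 = £1985.

1985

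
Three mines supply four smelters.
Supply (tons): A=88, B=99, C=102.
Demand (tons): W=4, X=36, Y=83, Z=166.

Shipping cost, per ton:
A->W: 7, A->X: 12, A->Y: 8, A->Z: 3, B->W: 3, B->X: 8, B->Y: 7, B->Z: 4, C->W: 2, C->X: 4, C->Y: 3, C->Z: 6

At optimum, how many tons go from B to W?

4

The minimum-cost plan:
  A to Z: 88 × 3 = 264
  B to W: 4 × 3 = 12
  B to X: 17 × 8 = 136
  B to Z: 78 × 4 = 312
  C to X: 19 × 4 = 76
  C to Y: 83 × 3 = 249
Total cost = 1049.
So B→W carries 4 tons.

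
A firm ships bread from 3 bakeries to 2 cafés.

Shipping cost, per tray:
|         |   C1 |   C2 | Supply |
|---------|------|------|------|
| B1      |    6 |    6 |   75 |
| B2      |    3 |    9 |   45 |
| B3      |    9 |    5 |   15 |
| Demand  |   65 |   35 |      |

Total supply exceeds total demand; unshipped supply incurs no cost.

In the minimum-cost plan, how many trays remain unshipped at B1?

35

An optimal plan:
  B1–C1: 20 × 6 = 120
  B1–C2: 20 × 6 = 120
  B2–C1: 45 × 3 = 135
  B3–C2: 15 × 5 = 75
Total cost = 450.
B1 ships 40 of its 75, leaving 35.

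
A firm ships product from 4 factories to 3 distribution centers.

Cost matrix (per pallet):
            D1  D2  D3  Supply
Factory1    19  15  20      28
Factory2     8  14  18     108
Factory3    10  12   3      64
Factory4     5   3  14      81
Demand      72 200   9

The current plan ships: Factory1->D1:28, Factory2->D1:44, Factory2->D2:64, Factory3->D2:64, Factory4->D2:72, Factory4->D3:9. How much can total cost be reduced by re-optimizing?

Current plan cost = 28·19 + 44·8 + 64·14 + 64·12 + 72·3 + 9·14 = 2890.
Optimal plan:
  Factory1–D2: 28 × 15 = 420
  Factory2–D1: 72 × 8 = 576
  Factory2–D2: 36 × 14 = 504
  Factory3–D2: 55 × 12 = 660
  Factory3–D3: 9 × 3 = 27
  Factory4–D2: 81 × 3 = 243
Optimal cost = 2430.
Saving = 2890 − 2430 = 460.

460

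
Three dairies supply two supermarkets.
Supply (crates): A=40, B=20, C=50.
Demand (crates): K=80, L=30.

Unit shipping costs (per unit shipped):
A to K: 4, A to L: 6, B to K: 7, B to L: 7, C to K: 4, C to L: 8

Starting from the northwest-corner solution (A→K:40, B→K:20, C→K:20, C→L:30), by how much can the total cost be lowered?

100

Current plan cost = 40·4 + 20·7 + 20·4 + 30·8 = 620.
Optimal plan:
  A->K: 30 crates
  A->L: 10 crates
  B->L: 20 crates
  C->K: 50 crates
Optimal cost = 520.
Saving = 620 − 520 = 100.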